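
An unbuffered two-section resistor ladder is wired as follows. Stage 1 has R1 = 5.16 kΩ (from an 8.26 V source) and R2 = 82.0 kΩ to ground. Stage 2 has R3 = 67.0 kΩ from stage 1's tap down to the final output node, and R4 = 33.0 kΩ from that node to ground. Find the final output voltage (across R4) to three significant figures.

Stage 2 presents R3+R4 = 100.0 kΩ as a load on stage 1's tap.
Stage 1's lower leg becomes R2‖(R3+R4) = 45.05 kΩ, so V_mid = 8.26 × 45.05/50.21 = 7.411 V.
Stage 2 is itself unloaded: V_out = V_mid × R4/(R3+R4) = 7.411 × 33.0/100.0 = 2.45 V.

V_out ≈ 2.45 V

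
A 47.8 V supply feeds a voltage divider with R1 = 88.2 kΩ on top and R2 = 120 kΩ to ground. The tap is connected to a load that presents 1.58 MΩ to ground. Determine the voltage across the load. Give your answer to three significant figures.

V_out ≈ 26.7 V

The load sits in parallel with R2: R2‖R_L = (120 × 1580) / (120 + 1580) = 111.5 kΩ.
V_out = 47.8 × 111.5 / (88.2 + 111.5) = 47.8 × 111.5/199.7 = 26.7 V.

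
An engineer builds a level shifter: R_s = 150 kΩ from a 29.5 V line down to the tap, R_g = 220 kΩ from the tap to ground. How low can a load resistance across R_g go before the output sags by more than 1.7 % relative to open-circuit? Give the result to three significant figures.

Output resistance R_th = R_s‖R_g = (150 × 220)/370.0 = 89.19 kΩ.
The fractional drop is R_th/(R_th + R_L); requiring this ≤ 0.0170 gives R_L ≥ R_th(1/0.0170 − 1) = 89.19 × 57.82 = 5.16 MΩ.

R_L(min) ≈ 5.16 MΩ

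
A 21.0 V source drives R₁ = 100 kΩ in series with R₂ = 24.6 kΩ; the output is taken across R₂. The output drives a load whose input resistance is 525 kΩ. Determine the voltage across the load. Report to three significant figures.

V_out ≈ 4.00 V

The load sits in parallel with R₂: R₂‖R_L = (24.6 × 525) / (24.6 + 525) = 23.50 kΩ.
V_out = 21.0 × 23.50 / (100 + 23.50) = 21.0 × 23.50/123.5 = 4.00 V.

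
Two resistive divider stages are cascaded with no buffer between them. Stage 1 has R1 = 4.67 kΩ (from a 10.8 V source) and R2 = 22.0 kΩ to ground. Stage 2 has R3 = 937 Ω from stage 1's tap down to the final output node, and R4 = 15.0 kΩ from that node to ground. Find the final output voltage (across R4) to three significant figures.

V_out ≈ 6.75 V

Stage 2 presents R3+R4 = 15940 Ω as a load on stage 1's tap.
Stage 1's lower leg becomes R2‖(R3+R4) = 9242 Ω, so V_mid = 10.8 × 9242/13910 = 7.175 V.
Stage 2 is itself unloaded: V_out = V_mid × R4/(R3+R4) = 7.175 × 15000/15940 = 6.75 V.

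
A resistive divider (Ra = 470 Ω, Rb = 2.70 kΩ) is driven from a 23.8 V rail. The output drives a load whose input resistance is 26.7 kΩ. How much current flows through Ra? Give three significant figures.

I ≈ 8.14 mA

Rb‖R_L = 2452 Ω, so the source sees Ra + Rb‖R_L = 2922 Ω.
I = 23.8 V / 2922 Ω = 8.14 mA.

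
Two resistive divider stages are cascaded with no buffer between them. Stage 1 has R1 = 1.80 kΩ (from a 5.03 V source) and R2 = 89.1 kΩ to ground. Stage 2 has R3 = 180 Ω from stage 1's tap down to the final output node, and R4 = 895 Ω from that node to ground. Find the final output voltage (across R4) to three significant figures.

V_out ≈ 1.55 V

Stage 2 presents R3+R4 = 1075 Ω as a load on stage 1's tap.
Stage 1's lower leg becomes R2‖(R3+R4) = 1062 Ω, so V_mid = 5.03 × 1062/2862 = 1.867 V.
Stage 2 is itself unloaded: V_out = V_mid × R4/(R3+R4) = 1.867 × 895/1075 = 1.55 V.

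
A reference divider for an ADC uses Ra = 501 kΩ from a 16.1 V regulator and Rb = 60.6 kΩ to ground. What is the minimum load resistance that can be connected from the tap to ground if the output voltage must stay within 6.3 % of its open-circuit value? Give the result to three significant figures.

Output resistance R_th = Ra‖Rb = (501 × 60.6)/561.6 = 54.06 kΩ.
The fractional drop is R_th/(R_th + R_L); requiring this ≤ 0.0630 gives R_L ≥ R_th(1/0.0630 − 1) = 54.06 × 14.87 = 804 kΩ.

R_L(min) ≈ 804 kΩ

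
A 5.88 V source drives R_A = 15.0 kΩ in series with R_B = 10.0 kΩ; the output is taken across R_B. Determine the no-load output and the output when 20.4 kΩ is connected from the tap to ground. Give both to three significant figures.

Open-circuit: V = 5.88 × 10.0/(15.0 + 10.0) = 2.35 V.
With the load, R_B becomes R_B‖R_L = 6.711 kΩ, so V = 5.88 × 6.711/21.71 = 1.82 V.

Unloaded: 2.35 V; loaded: 1.82 V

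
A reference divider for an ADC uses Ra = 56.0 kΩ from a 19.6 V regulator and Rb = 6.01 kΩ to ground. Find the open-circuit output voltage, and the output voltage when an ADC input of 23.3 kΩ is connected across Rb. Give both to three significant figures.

Unloaded: 1.90 V; loaded: 1.54 V

Open-circuit: V = 19.6 × 6.01/(56.0 + 6.01) = 1.90 V.
With the load, Rb becomes Rb‖R_L = 4.778 kΩ, so V = 19.6 × 4.778/60.78 = 1.54 V.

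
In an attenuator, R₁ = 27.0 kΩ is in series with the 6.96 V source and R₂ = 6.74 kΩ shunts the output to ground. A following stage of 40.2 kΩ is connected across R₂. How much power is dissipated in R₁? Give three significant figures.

Total resistance from the source is R₁ + (R₂‖R_L) = 32.77 kΩ, so I = 6.96/32.77 kΩ = 0.2124 mA.
P = I²·R₁ = (0.2124 mA)² × 27.0 kΩ = 1.22 mW.

P ≈ 1.22 mW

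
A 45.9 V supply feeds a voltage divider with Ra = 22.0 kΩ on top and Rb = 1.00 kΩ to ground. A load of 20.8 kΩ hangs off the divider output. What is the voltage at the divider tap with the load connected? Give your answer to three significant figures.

The load sits in parallel with Rb: Rb‖R_L = (1.00 × 20.8) / (1.00 + 20.8) = 0.9541 kΩ.
V_out = 45.9 × 0.9541 / (22.0 + 0.9541) = 45.9 × 0.9541/22.95 = 1.91 V.

V_out ≈ 1.91 V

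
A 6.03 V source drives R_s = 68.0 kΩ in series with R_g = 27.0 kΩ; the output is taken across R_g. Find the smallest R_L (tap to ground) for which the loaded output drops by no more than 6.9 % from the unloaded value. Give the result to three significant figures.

Output resistance R_th = R_s‖R_g = (68.0 × 27.0)/95.00 = 19.33 kΩ.
The fractional drop is R_th/(R_th + R_L); requiring this ≤ 0.0690 gives R_L ≥ R_th(1/0.0690 − 1) = 19.33 × 13.49 = 261 kΩ.

R_L(min) ≈ 261 kΩ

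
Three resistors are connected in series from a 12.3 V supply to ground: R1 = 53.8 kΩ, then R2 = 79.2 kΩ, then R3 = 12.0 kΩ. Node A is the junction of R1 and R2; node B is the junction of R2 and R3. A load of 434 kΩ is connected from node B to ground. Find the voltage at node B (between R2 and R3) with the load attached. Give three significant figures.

At node B, R3 is in parallel with the load: R3‖R_L = 11.68 kΩ.
Below node A the resistance is R2 + (R3‖R_L) = 90.88 kΩ, so V_A = 12.3 × 90.88/144.7 = 7.726 V.
Then V_B = V_A × (R3‖R_L)/(R2 + R3‖R_L) = 7.726 × 11.68/90.88 = 0.993 V.

V ≈ 0.993 V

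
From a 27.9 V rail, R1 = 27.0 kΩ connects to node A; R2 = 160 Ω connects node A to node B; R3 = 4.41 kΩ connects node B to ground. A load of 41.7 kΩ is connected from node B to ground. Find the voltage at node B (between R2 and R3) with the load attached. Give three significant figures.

At node B, R3 is in parallel with the load: R3‖R_L = 3988 Ω.
Below node A the resistance is R2 + (R3‖R_L) = 4148 Ω, so V_A = 27.9 × 4148/31150 = 3.716 V.
Then V_B = V_A × (R3‖R_L)/(R2 + R3‖R_L) = 3.716 × 3988/4148 = 3.57 V.

V ≈ 3.57 V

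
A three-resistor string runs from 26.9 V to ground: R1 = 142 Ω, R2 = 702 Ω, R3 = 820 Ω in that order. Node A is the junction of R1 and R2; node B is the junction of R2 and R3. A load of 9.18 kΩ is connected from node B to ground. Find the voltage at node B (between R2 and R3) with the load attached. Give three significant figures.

At node B, R3 is in parallel with the load: R3‖R_L = 752.8 Ω.
Below node A the resistance is R2 + (R3‖R_L) = 1455 Ω, so V_A = 26.9 × 1455/1597 = 24.51 V.
Then V_B = V_A × (R3‖R_L)/(R2 + R3‖R_L) = 24.51 × 752.8/1455 = 12.7 V.

V ≈ 12.7 V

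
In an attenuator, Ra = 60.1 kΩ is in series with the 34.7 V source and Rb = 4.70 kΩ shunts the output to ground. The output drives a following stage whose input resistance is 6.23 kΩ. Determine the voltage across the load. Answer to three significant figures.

The load sits in parallel with Rb: Rb‖R_L = (4.70 × 6.23) / (4.70 + 6.23) = 2.679 kΩ.
V_out = 34.7 × 2.679 / (60.1 + 2.679) = 34.7 × 2.679/62.78 = 1.48 V.
(Unloaded it would have been 2.52 V.)

V_out ≈ 1.48 V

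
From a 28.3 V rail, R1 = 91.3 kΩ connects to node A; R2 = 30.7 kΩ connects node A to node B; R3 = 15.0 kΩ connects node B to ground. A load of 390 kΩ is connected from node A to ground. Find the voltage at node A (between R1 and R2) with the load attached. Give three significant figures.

V ≈ 8.76 V

Below node A the series string R2+R3 = 45.70 kΩ sits in parallel with the 390 kΩ load: 40.91 kΩ.
V_A = 28.3 × 40.91/(91.3 + 40.91) = 8.76 V.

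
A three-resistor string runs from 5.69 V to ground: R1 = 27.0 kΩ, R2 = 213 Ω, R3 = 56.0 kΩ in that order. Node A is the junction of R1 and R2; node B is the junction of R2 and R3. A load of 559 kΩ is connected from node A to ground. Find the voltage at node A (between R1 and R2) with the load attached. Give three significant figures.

Below node A the series string R2+R3 = 56210 Ω sits in parallel with the 559000 Ω load: 51080 Ω.
V_A = 5.69 × 51080/(27000 + 51080) = 3.72 V.

V ≈ 3.72 V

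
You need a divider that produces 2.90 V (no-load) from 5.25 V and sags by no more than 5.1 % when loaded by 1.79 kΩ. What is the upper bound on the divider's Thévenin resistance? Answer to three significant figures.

R_th ≤ 96.2 Ω

Loading drop = R_th/(R_th + R_L) ≤ 0.0510, so R_th ≤ R_L · ε/(1−ε) = 1.79 kΩ × 0.0510/0.9490 = 96.2 Ω.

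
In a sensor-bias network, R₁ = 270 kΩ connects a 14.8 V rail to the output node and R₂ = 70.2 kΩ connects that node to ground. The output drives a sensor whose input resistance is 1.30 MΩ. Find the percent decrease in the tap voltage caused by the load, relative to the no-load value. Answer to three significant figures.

The divider's output (Thévenin) resistance is R₁‖R₂ = 55.71 kΩ.
Fractional drop under load = R_th/(R_th + R_L) = 55.71 / (55.71 + 1300) = 0.04110.
So the output falls by 4.11 %.

4.11 %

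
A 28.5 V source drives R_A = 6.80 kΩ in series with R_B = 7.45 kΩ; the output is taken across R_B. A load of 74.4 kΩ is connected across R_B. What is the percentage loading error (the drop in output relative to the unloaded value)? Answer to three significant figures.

4.56 %

The divider's output (Thévenin) resistance is R_A‖R_B = 3.555 kΩ.
Fractional drop under load = R_th/(R_th + R_L) = 3.555 / (3.555 + 74.4) = 0.04560.
So the output falls by 4.56 %.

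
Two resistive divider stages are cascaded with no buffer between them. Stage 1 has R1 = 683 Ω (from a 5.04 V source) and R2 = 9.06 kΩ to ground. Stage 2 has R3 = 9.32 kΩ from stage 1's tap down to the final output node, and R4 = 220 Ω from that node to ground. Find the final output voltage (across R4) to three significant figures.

V_out ≈ 0.101 V

Stage 2 presents R3+R4 = 9540 Ω as a load on stage 1's tap.
Stage 1's lower leg becomes R2‖(R3+R4) = 4647 Ω, so V_mid = 5.04 × 4647/5330 = 4.394 V.
Stage 2 is itself unloaded: V_out = V_mid × R4/(R3+R4) = 4.394 × 220/9540 = 0.101 V.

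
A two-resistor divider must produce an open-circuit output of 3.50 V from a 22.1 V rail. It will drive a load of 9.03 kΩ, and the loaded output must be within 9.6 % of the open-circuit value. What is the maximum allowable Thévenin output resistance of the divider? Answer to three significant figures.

R_th ≤ 959 Ω

Loading drop = R_th/(R_th + R_L) ≤ 0.0960, so R_th ≤ R_L · ε/(1−ε) = 9.03 kΩ × 0.0960/0.9040 = 959 Ω.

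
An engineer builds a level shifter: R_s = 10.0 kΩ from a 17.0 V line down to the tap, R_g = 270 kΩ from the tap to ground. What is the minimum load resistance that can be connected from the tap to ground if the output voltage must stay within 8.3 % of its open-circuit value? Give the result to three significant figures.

R_L(min) ≈ 107 kΩ

Output resistance R_th = R_s‖R_g = (10.0 × 270)/280.0 = 9.643 kΩ.
The fractional drop is R_th/(R_th + R_L); requiring this ≤ 0.0830 gives R_L ≥ R_th(1/0.0830 − 1) = 9.643 × 11.05 = 107 kΩ.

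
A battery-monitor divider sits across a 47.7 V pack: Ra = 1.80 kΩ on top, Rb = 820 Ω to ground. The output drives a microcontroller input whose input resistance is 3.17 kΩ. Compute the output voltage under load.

The load sits in parallel with Rb: Rb‖R_L = (820 × 3170) / (820 + 3170) = 651.5 Ω.
V_out = 47.7 × 651.5 / (1800 + 651.5) = 47.7 × 651.5/2451 = 12.7 V.
(Unloaded it would have been 14.9 V.)

V_out ≈ 12.7 V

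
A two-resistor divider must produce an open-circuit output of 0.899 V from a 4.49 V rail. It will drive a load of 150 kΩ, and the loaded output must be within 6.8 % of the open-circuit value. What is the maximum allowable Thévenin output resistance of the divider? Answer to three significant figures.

Loading drop = R_th/(R_th + R_L) ≤ 0.0680, so R_th ≤ R_L · ε/(1−ε) = 150 kΩ × 0.0680/0.9320 = 10.9 kΩ.
(Any R1, R2 with R2/(R1+R2) = 0.200 and R1‖R2 ≤ 10.9 kΩ will meet the spec.)

R_th ≤ 10.9 kΩ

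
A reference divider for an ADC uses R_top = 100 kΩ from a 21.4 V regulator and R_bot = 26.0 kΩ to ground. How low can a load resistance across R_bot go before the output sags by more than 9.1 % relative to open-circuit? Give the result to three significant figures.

R_L(min) ≈ 206 kΩ

Output resistance R_th = R_top‖R_bot = (100 × 26.0)/126.0 = 20.63 kΩ.
The fractional drop is R_th/(R_th + R_L); requiring this ≤ 0.0910 gives R_L ≥ R_th(1/0.0910 − 1) = 20.63 × 9.989 = 206 kΩ.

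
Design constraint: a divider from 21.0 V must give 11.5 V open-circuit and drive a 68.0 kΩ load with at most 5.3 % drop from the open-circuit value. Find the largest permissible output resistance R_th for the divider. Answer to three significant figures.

R_th ≤ 3.81 kΩ

Loading drop = R_th/(R_th + R_L) ≤ 0.0530, so R_th ≤ R_L · ε/(1−ε) = 68.0 kΩ × 0.0530/0.9470 = 3.81 kΩ.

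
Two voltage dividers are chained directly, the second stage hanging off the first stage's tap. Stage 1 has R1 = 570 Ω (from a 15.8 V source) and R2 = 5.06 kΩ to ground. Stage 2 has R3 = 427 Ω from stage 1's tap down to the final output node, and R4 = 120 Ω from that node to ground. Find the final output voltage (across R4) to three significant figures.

V_out ≈ 1.61 V

Stage 2 presents R3+R4 = 547.0 Ω as a load on stage 1's tap.
Stage 1's lower leg becomes R2‖(R3+R4) = 493.6 Ω, so V_mid = 15.8 × 493.6/1064 = 7.333 V.
Stage 2 is itself unloaded: V_out = V_mid × R4/(R3+R4) = 7.333 × 120/547.0 = 1.61 V.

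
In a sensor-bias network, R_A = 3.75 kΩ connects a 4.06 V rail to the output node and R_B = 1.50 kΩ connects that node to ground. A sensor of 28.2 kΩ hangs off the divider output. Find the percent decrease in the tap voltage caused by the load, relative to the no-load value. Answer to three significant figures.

The divider's output (Thévenin) resistance is R_A‖R_B = 1.071 kΩ.
Fractional drop under load = R_th/(R_th + R_L) = 1.071 / (1.071 + 28.2) = 0.03660.
So the output falls by 3.66 %.

3.66 %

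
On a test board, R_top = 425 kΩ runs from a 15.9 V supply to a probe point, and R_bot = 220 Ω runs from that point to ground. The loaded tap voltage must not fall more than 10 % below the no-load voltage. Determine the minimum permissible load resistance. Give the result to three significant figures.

Output resistance R_th = R_top‖R_bot = (425000 × 220)/425200 = 219.9 Ω.
The fractional drop is R_th/(R_th + R_L); requiring this ≤ 0.100 gives R_L ≥ R_th(1/0.100 − 1) = 219.9 × 9.000 = 1.98 kΩ.

R_L(min) ≈ 1.98 kΩ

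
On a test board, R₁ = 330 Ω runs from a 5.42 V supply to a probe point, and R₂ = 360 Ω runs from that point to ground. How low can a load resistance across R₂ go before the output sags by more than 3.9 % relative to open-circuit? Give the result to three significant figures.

Output resistance R_th = R₁‖R₂ = (330 × 360)/690.0 = 172.2 Ω.
The fractional drop is R_th/(R_th + R_L); requiring this ≤ 0.0390 gives R_L ≥ R_th(1/0.0390 − 1) = 172.2 × 24.64 = 4.24 kΩ.

R_L(min) ≈ 4.24 kΩ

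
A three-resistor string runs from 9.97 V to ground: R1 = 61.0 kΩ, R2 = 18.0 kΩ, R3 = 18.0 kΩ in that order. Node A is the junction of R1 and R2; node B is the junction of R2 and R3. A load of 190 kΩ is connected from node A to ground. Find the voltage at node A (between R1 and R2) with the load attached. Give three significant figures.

V ≈ 3.31 V

Below node A the series string R2+R3 = 36.00 kΩ sits in parallel with the 190 kΩ load: 30.27 kΩ.
V_A = 9.97 × 30.27/(61.0 + 30.27) = 3.31 V.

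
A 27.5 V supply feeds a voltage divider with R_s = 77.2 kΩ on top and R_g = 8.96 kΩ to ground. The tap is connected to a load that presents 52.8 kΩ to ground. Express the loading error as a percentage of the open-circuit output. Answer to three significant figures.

13.2 %

Unloaded V = 27.5 × 8.96/86.16 = 2.8598 V.
Loaded: R_g‖R_L = 7.660 kΩ, giving V = 27.5 × 7.660/84.86 = 2.4824 V.
Drop = (2.8598 − 2.4824) / 2.8598 = 13.2 %.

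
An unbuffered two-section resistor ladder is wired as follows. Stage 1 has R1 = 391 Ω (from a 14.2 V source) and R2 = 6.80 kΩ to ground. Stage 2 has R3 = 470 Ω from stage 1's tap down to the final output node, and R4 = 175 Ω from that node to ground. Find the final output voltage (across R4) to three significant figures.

V_out ≈ 2.32 V

Stage 2 presents R3+R4 = 645.0 Ω as a load on stage 1's tap.
Stage 1's lower leg becomes R2‖(R3+R4) = 589.1 Ω, so V_mid = 14.2 × 589.1/980.1 = 8.535 V.
Stage 2 is itself unloaded: V_out = V_mid × R4/(R3+R4) = 8.535 × 175/645.0 = 2.32 V.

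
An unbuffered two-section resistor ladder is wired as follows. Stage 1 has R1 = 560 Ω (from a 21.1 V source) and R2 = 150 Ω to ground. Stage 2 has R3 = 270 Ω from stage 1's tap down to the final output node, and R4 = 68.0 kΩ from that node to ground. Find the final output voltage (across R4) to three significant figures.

V_out ≈ 4.43 V

Stage 2 presents R3+R4 = 68270 Ω as a load on stage 1's tap.
Stage 1's lower leg becomes R2‖(R3+R4) = 149.7 Ω, so V_mid = 21.1 × 149.7/709.7 = 4.450 V.
Stage 2 is itself unloaded: V_out = V_mid × R4/(R3+R4) = 4.450 × 68000/68270 = 4.43 V.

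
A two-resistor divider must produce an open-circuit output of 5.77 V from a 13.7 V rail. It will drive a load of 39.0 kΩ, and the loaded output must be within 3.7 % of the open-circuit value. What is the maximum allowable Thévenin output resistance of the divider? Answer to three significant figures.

R_th ≤ 1.50 kΩ

Loading drop = R_th/(R_th + R_L) ≤ 0.0370, so R_th ≤ R_L · ε/(1−ε) = 39.0 kΩ × 0.0370/0.9630 = 1.50 kΩ.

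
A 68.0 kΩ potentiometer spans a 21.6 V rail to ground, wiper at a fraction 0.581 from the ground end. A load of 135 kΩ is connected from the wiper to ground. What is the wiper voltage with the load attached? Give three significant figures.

The wiper splits the pot into (1−α)R = 28.49 kΩ above and αR = 39.51 kΩ below.
Lower section ‖ load = 30.56 kΩ.
V_wiper = 21.6 × 30.56/(28.49 + 30.56) = 11.2 V.

V ≈ 11.2 V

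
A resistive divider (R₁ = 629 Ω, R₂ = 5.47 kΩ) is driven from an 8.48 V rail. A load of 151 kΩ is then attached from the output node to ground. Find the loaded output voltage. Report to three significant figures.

V_out ≈ 7.58 V

The load sits in parallel with R₂: R₂‖R_L = (5470 × 151000) / (5470 + 151000) = 5279 Ω.
V_out = 8.48 × 5279 / (629 + 5279) = 8.48 × 5279/5908 = 7.58 V.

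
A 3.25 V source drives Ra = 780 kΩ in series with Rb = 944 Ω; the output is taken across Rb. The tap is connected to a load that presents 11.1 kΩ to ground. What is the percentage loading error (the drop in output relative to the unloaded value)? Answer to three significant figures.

The divider's output (Thévenin) resistance is Ra‖Rb = 942.9 Ω.
Fractional drop under load = R_th/(R_th + R_L) = 942.9 / (942.9 + 11100) = 0.07829.
So the output falls by 7.83 %.

7.83 %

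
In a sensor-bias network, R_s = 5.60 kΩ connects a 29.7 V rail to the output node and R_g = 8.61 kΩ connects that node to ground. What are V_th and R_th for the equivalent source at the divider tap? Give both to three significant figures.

V_th is the open-circuit tap voltage: 29.7 × 8.61/(5.60 + 8.61) = 18.0 V.
With the supply zeroed, R_s and R_g appear in parallel from the tap: R_th = R_s‖R_g = (5.60 × 8.61)/14.21 = 3.39 kΩ.

V_th = 18.0 V, R_th = 3.39 kΩ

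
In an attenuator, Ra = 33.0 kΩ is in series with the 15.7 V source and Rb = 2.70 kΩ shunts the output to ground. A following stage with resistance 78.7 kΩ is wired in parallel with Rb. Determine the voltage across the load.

V_out ≈ 1.15 V

The load sits in parallel with Rb: Rb‖R_L = (2.70 × 78.7) / (2.70 + 78.7) = 2.610 kΩ.
V_out = 15.7 × 2.610 / (33.0 + 2.610) = 15.7 × 2.610/35.61 = 1.15 V.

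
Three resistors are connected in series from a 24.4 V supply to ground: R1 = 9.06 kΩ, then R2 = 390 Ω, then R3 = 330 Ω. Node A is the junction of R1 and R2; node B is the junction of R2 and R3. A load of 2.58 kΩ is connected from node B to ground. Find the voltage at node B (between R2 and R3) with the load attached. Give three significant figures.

V ≈ 0.733 V

At node B, R3 is in parallel with the load: R3‖R_L = 292.6 Ω.
Below node A the resistance is R2 + (R3‖R_L) = 682.6 Ω, so V_A = 24.4 × 682.6/9743 = 1.709 V.
Then V_B = V_A × (R3‖R_L)/(R2 + R3‖R_L) = 1.709 × 292.6/682.6 = 0.733 V.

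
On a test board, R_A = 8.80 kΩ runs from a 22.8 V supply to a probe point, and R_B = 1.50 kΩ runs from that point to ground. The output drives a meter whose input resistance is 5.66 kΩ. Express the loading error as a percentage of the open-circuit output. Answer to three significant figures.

Unloaded V = 22.8 × 1.50/10.30 = 3.320 V.
Loaded: R_B‖R_L = 1.186 kΩ, giving V = 22.8 × 1.186/9.986 = 2.707 V.
Drop = (3.320 − 2.707) / 3.320 = 18.5 %.

18.5 %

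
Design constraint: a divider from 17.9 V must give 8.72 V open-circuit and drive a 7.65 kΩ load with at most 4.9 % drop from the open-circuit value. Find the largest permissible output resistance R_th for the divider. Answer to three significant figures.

Loading drop = R_th/(R_th + R_L) ≤ 0.0490, so R_th ≤ R_L · ε/(1−ε) = 7.65 kΩ × 0.0490/0.9510 = 394 Ω.

R_th ≤ 394 Ω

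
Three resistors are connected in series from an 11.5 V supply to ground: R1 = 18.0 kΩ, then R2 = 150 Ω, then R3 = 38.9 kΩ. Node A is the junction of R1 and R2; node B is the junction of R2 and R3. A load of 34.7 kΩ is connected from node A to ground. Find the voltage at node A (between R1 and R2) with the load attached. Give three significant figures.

Below node A the series string R2+R3 = 39050 Ω sits in parallel with the 34700 Ω load: 18370 Ω.
V_A = 11.5 × 18370/(18000 + 18370) = 5.81 V.

V ≈ 5.81 V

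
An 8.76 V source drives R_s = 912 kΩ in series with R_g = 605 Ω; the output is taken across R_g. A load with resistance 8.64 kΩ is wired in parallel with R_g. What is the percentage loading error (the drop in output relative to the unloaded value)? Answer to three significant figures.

6.54 %

The divider's output (Thévenin) resistance is R_s‖R_g = 604.6 Ω.
Fractional drop under load = R_th/(R_th + R_L) = 604.6 / (604.6 + 8640) = 0.06540.
So the output falls by 6.54 %.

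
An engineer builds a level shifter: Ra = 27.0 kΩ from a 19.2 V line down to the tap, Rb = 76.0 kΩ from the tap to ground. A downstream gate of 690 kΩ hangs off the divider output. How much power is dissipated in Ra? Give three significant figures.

Total resistance from the source is Ra + (Rb‖R_L) = 95.46 kΩ, so I = 19.2/95.46 kΩ = 0.2011 mA.
P = I²·Ra = (0.2011 mA)² × 27.0 kΩ = 1.09 mW.

P ≈ 1.09 mW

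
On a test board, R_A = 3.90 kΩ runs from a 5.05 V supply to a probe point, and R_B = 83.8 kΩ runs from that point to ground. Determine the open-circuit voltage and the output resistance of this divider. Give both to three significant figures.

V_th is the open-circuit tap voltage: 5.05 × 83.8/(3.90 + 83.8) = 4.83 V.
With the supply zeroed, R_A and R_B appear in parallel from the tap: R_th = R_A‖R_B = (3.90 × 83.8)/87.70 = 3.73 kΩ.

V_th = 4.83 V, R_th = 3.73 kΩ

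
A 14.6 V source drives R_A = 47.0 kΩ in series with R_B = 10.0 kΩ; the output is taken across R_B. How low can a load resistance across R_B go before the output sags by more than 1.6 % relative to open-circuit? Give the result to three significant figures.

Output resistance R_th = R_A‖R_B = (47.0 × 10.0)/57.00 = 8.246 kΩ.
The fractional drop is R_th/(R_th + R_L); requiring this ≤ 0.0160 gives R_L ≥ R_th(1/0.0160 − 1) = 8.246 × 61.50 = 507 kΩ.

R_L(min) ≈ 507 kΩ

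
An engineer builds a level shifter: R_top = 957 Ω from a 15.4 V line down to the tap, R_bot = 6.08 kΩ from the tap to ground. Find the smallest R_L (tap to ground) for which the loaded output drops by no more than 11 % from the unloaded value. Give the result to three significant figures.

Output resistance R_th = R_top‖R_bot = (957 × 6080)/7037 = 826.9 Ω.
The fractional drop is R_th/(R_th + R_L); requiring this ≤ 0.110 gives R_L ≥ R_th(1/0.110 − 1) = 826.9 × 8.091 = 6.69 kΩ.

R_L(min) ≈ 6.69 kΩ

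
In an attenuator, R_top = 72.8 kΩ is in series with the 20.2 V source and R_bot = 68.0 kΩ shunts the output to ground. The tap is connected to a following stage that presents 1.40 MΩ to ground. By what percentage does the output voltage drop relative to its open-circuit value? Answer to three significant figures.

The divider's output (Thévenin) resistance is R_top‖R_bot = 35.16 kΩ.
Fractional drop under load = R_th/(R_th + R_L) = 35.16 / (35.16 + 1400) = 0.02450.
So the output falls by 2.45 %.

2.45 %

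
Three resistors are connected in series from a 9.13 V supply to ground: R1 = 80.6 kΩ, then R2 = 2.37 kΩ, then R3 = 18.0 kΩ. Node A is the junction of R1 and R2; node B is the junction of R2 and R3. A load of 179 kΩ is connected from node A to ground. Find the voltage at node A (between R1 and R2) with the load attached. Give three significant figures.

V ≈ 1.69 V

Below node A the series string R2+R3 = 20.37 kΩ sits in parallel with the 179 kΩ load: 18.29 kΩ.
V_A = 9.13 × 18.29/(80.6 + 18.29) = 1.69 V.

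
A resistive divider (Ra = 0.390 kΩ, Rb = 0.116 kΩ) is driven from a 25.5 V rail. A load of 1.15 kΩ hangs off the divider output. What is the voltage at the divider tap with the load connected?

V_out ≈ 5.42 V

The load sits in parallel with Rb: Rb‖R_L = (116 × 1150) / (116 + 1150) = 105.4 Ω.
V_out = 25.5 × 105.4 / (390 + 105.4) = 25.5 × 105.4/495.4 = 5.42 V.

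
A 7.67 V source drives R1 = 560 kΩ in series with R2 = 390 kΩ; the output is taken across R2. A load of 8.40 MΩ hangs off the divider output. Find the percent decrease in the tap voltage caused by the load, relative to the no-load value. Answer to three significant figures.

The divider's output (Thévenin) resistance is R1‖R2 = 229.9 kΩ.
Fractional drop under load = R_th/(R_th + R_L) = 229.9 / (229.9 + 8400) = 0.02664.
So the output falls by 2.66 %.

2.66 %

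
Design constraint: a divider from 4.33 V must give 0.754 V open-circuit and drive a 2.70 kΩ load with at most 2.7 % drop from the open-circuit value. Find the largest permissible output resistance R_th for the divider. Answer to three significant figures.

R_th ≤ 74.9 Ω

Loading drop = R_th/(R_th + R_L) ≤ 0.0270, so R_th ≤ R_L · ε/(1−ε) = 2.70 kΩ × 0.0270/0.9730 = 74.9 Ω.
(Any R1, R2 with R2/(R1+R2) = 0.174 and R1‖R2 ≤ 74.9 Ω will meet the spec.)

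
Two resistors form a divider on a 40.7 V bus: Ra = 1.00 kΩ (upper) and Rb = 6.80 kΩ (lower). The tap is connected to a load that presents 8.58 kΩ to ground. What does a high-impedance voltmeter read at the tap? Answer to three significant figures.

The load sits in parallel with Rb: Rb‖R_L = (6.80 × 8.58) / (6.80 + 8.58) = 3.793 kΩ.
V_out = 40.7 × 3.793 / (1.00 + 3.793) = 40.7 × 3.793/4.793 = 32.2 V.

V_out ≈ 32.2 V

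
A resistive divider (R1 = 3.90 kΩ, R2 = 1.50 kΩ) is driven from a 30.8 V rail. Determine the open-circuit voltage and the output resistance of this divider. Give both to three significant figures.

V_th is the open-circuit tap voltage: 30.8 × 1.50/(3.90 + 1.50) = 8.56 V.
With the supply zeroed, R1 and R2 appear in parallel from the tap: R_th = R1‖R2 = (3.90 × 1.50)/5.400 = 1.08 kΩ.

V_th = 8.56 V, R_th = 1.08 kΩ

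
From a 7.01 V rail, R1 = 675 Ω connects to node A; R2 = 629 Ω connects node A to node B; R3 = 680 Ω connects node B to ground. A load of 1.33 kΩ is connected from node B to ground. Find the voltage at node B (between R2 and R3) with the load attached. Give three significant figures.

V ≈ 1.80 V

At node B, R3 is in parallel with the load: R3‖R_L = 450.0 Ω.
Below node A the resistance is R2 + (R3‖R_L) = 1079 Ω, so V_A = 7.01 × 1079/1754 = 4.312 V.
Then V_B = V_A × (R3‖R_L)/(R2 + R3‖R_L) = 4.312 × 450.0/1079 = 1.80 V.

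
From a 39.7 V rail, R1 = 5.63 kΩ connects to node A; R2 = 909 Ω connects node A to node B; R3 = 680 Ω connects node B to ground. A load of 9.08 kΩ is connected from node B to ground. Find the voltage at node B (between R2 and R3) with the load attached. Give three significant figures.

At node B, R3 is in parallel with the load: R3‖R_L = 632.6 Ω.
Below node A the resistance is R2 + (R3‖R_L) = 1542 Ω, so V_A = 39.7 × 1542/7172 = 8.534 V.
Then V_B = V_A × (R3‖R_L)/(R2 + R3‖R_L) = 8.534 × 632.6/1542 = 3.50 V.

V ≈ 3.50 V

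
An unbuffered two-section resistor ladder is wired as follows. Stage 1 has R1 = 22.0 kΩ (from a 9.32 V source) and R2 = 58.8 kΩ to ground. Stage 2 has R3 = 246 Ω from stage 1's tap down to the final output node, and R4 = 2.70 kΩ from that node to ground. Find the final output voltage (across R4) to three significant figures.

V_out ≈ 0.966 V

Stage 2 presents R3+R4 = 2946 Ω as a load on stage 1's tap.
Stage 1's lower leg becomes R2‖(R3+R4) = 2805 Ω, so V_mid = 9.32 × 2805/24810 = 1.054 V.
Stage 2 is itself unloaded: V_out = V_mid × R4/(R3+R4) = 1.054 × 2700/2946 = 0.966 V.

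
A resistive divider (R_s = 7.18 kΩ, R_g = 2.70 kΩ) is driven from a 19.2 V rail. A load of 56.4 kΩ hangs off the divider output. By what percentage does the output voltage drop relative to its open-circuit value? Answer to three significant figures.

The divider's output (Thévenin) resistance is R_s‖R_g = 1.962 kΩ.
Fractional drop under load = R_th/(R_th + R_L) = 1.962 / (1.962 + 56.4) = 0.03362.
So the output falls by 3.36 %.

3.36 %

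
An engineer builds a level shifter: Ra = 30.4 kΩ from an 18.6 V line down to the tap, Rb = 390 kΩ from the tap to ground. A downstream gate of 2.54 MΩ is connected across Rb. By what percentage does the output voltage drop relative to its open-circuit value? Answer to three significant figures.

The divider's output (Thévenin) resistance is Ra‖Rb = 28.20 kΩ.
Fractional drop under load = R_th/(R_th + R_L) = 28.20 / (28.20 + 2540) = 0.01098.
So the output falls by 1.10 %.

1.10 %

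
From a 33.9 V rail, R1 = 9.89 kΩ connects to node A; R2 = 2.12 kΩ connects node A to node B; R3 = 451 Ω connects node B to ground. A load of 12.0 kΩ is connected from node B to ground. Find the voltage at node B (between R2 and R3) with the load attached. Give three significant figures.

V ≈ 1.18 V

At node B, R3 is in parallel with the load: R3‖R_L = 434.7 Ω.
Below node A the resistance is R2 + (R3‖R_L) = 2555 Ω, so V_A = 33.9 × 2555/12440 = 6.959 V.
Then V_B = V_A × (R3‖R_L)/(R2 + R3‖R_L) = 6.959 × 434.7/2555 = 1.18 V.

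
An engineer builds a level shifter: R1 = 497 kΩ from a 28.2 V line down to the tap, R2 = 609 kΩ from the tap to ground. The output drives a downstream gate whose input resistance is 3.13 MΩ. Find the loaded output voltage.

V_out ≈ 14.3 V

The load sits in parallel with R2: R2‖R_L = (609 × 3130) / (609 + 3130) = 509.8 kΩ.
V_out = 28.2 × 509.8 / (497 + 509.8) = 28.2 × 509.8/1007 = 14.3 V.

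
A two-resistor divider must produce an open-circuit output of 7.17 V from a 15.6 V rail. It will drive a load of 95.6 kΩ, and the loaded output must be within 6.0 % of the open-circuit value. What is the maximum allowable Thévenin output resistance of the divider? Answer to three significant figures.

R_th ≤ 6.10 kΩ

Loading drop = R_th/(R_th + R_L) ≤ 0.0600, so R_th ≤ R_L · ε/(1−ε) = 95.6 kΩ × 0.0600/0.9400 = 6.10 kΩ.
(Any R1, R2 with R2/(R1+R2) = 0.460 and R1‖R2 ≤ 6.10 kΩ will meet the spec.)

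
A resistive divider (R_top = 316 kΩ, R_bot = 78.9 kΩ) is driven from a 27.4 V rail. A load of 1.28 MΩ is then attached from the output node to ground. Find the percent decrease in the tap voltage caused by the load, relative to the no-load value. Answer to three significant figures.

The divider's output (Thévenin) resistance is R_top‖R_bot = 63.14 kΩ.
Fractional drop under load = R_th/(R_th + R_L) = 63.14 / (63.14 + 1280) = 0.04701.
So the output falls by 4.70 %.

4.70 %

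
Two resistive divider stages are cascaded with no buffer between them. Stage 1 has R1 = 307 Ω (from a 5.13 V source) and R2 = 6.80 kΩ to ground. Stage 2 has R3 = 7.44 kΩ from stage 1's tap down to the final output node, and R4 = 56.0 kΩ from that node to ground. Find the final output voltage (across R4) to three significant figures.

Stage 2 presents R3+R4 = 63440 Ω as a load on stage 1's tap.
Stage 1's lower leg becomes R2‖(R3+R4) = 6142 Ω, so V_mid = 5.13 × 6142/6449 = 4.886 V.
Stage 2 is itself unloaded: V_out = V_mid × R4/(R3+R4) = 4.886 × 56000/63440 = 4.31 V.

V_out ≈ 4.31 V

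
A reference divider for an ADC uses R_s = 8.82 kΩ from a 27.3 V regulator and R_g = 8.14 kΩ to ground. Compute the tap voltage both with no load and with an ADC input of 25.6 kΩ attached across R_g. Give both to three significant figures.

Unloaded: 13.1 V; loaded: 11.2 V

Open-circuit: V = 27.3 × 8.14/(8.82 + 8.14) = 13.1 V.
With the load, R_g becomes R_g‖R_L = 6.176 kΩ, so V = 27.3 × 6.176/15.00 = 11.2 V.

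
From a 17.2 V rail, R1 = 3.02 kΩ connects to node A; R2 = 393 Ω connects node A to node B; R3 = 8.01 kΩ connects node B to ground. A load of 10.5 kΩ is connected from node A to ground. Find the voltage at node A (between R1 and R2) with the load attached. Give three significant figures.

V ≈ 10.4 V

Below node A the series string R2+R3 = 8403 Ω sits in parallel with the 10500 Ω load: 4668 Ω.
V_A = 17.2 × 4668/(3020 + 4668) = 10.4 V.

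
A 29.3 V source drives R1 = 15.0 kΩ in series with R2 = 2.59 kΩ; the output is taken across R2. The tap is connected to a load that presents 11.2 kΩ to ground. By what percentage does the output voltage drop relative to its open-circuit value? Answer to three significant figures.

Unloaded V = 29.3 × 2.59/17.59 = 4.314 V.
Loaded: R2‖R_L = 2.104 kΩ, giving V = 29.3 × 2.104/17.10 = 3.604 V.
Drop = (4.314 − 3.604) / 4.314 = 16.5 %.

16.5 %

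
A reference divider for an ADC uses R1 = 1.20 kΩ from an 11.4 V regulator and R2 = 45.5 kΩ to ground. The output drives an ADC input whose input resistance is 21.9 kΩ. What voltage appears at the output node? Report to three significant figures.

V_out ≈ 10.5 V

The load sits in parallel with R2: R2‖R_L = (45.5 × 21.9) / (45.5 + 21.9) = 14.78 kΩ.
V_out = 11.4 × 14.78 / (1.20 + 14.78) = 11.4 × 14.78/15.98 = 10.5 V.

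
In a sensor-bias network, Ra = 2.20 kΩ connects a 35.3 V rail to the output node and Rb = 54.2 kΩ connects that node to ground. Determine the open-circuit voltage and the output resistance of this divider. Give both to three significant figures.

V_th = 33.9 V, R_th = 2.11 kΩ

V_th is the open-circuit tap voltage: 35.3 × 54.2/(2.20 + 54.2) = 33.9 V.
With the supply zeroed, Ra and Rb appear in parallel from the tap: R_th = Ra‖Rb = (2.20 × 54.2)/56.40 = 2.11 kΩ.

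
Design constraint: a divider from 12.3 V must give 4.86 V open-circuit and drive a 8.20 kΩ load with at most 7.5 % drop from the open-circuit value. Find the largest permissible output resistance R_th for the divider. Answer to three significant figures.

Loading drop = R_th/(R_th + R_L) ≤ 0.0750, so R_th ≤ R_L · ε/(1−ε) = 8.20 kΩ × 0.0750/0.9250 = 665 Ω.

R_th ≤ 665 Ω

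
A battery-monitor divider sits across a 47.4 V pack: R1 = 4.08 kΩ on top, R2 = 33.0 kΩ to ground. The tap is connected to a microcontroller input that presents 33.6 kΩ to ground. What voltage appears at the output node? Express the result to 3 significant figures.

The load sits in parallel with R2: R2‖R_L = (33.0 × 33.6) / (33.0 + 33.6) = 16.65 kΩ.
V_out = 47.4 × 16.65 / (4.08 + 16.65) = 47.4 × 16.65/20.73 = 38.1 V.

V_out ≈ 38.1 V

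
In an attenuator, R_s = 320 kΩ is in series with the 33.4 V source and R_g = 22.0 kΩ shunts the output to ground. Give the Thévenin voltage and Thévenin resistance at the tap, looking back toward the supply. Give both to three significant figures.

V_th = 2.15 V, R_th = 20.6 kΩ

V_th is the open-circuit tap voltage: 33.4 × 22.0/(320 + 22.0) = 2.15 V.
With the supply zeroed, R_s and R_g appear in parallel from the tap: R_th = R_s‖R_g = (320 × 22.0)/342.0 = 20.6 kΩ.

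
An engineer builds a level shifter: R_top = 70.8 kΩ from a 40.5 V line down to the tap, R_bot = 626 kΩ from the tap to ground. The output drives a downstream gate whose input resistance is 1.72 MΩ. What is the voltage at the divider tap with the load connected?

The load sits in parallel with R_bot: R_bot‖R_L = (626 × 1720) / (626 + 1720) = 459.0 kΩ.
V_out = 40.5 × 459.0 / (70.8 + 459.0) = 40.5 × 459.0/529.8 = 35.1 V.

V_out ≈ 35.1 V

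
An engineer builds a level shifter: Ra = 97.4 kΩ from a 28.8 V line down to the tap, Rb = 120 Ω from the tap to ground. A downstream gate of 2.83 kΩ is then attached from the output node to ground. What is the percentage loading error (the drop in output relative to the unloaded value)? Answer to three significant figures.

The divider's output (Thévenin) resistance is Ra‖Rb = 119.9 Ω.
Fractional drop under load = R_th/(R_th + R_L) = 119.9 / (119.9 + 2830) = 0.04063.
So the output falls by 4.06 %.

4.06 %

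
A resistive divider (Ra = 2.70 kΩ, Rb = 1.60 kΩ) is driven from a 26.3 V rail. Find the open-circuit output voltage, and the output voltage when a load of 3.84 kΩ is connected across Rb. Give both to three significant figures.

Open-circuit: V = 26.3 × 1.60/(2.70 + 1.60) = 9.79 V.
With the load, Rb becomes Rb‖R_L = 1.129 kΩ, so V = 26.3 × 1.129/3.829 = 7.76 V.

Unloaded: 9.79 V; loaded: 7.76 V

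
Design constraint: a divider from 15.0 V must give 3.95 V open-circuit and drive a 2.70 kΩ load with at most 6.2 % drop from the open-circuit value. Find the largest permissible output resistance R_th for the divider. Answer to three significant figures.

Loading drop = R_th/(R_th + R_L) ≤ 0.0620, so R_th ≤ R_L · ε/(1−ε) = 2.70 kΩ × 0.0620/0.9380 = 178 Ω.

R_th ≤ 178 Ω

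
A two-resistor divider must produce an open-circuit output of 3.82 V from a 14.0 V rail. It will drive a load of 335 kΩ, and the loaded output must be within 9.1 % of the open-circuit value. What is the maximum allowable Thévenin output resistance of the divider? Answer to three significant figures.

Loading drop = R_th/(R_th + R_L) ≤ 0.0910, so R_th ≤ R_L · ε/(1−ε) = 335 kΩ × 0.0910/0.9090 = 33.5 kΩ.

R_th ≤ 33.5 kΩ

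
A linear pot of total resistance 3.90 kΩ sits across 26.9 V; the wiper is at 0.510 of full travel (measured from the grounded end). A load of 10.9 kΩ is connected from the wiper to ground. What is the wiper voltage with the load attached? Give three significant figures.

V ≈ 12.6 V

The wiper splits the pot into (1−α)R = 1.911 kΩ above and αR = 1.989 kΩ below.
Lower section ‖ load = 1.682 kΩ.
V_wiper = 26.9 × 1.682/(1.911 + 1.682) = 12.6 V.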